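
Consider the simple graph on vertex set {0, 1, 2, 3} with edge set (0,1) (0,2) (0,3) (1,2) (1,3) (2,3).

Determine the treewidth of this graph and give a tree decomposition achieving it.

Treewidth 3.
Bags: B1 = {0, 1, 2, 3}
Tree: (single bag)

With just one bag of size 4, the width is 4 − 1 = 3, so tw(G) ≤ 3. On the other hand G contains the 4-clique {0, 1, 2, 3}. A clique must lie in a single bag of any decomposition, so no decomposition can have width below 3. The upper and lower bounds meet at 3, so that is the treewidth.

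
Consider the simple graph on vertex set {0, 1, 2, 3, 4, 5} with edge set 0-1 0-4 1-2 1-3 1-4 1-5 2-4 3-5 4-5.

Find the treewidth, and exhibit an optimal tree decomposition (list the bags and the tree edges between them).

Each bag holds 3 vertices, so the decomposition has width 2, which upper-bounds the treewidth. For the lower bound, the 3 vertices {1, 3, 5} are pairwise adjacent, and any tree decomposition puts a clique entirely inside one bag — forcing width ≥ 2. Hence tw(G) = 2 exactly.

Treewidth 2.
Bags: B1 = {1, 4, 5}  B2 = {1, 2, 4}  B3 = {0, 1, 4}  B4 = {1, 3, 5}
Tree: B1–B2, B2–B3, B1–B4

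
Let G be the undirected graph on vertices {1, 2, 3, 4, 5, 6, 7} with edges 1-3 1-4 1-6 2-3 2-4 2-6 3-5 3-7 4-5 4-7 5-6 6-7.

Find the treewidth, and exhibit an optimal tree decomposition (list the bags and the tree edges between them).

Every bag has size at most 4, so the width is 4 − 1 = 3 and tw(G) ≤ 3. For the lower bound: the 4 vertex sets {5,6}, {3,7}, {4}, {1} are disjoint, each induces a connected subgraph, and every pair is joined by at least one edge of G. Contracting each set to a single vertex therefore yields K_{4} as a minor, and since treewidth is minor-monotone, tw(G) ≥ tw(K_{4}) = 3. Hence tw(G) = 3 exactly.

Treewidth 3.
One optimal decomposition is:
Bags: B1 = {3, 4, 5, 6}  B2 = {3, 4, 6, 7}  B3 = {1, 3, 4, 6}  B4 = {2, 3, 4, 6}
Tree: B1–B2, B2–B3, B3–B4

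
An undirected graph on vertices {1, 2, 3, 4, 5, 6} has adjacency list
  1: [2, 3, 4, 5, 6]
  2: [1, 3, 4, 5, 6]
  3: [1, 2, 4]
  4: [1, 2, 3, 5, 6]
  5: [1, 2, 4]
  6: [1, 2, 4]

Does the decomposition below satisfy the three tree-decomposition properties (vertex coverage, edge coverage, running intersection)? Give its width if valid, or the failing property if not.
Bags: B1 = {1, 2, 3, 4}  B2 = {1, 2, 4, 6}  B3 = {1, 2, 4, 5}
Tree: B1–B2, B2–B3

Yes; width 3.

Vertex coverage: the bags together contain {1, 2, 3, 4, 5, 6}, the full vertex set. Edge coverage: each edge of G has both endpoints in at least one bag. Running intersection: for every vertex, the bags containing it form a connected subtree. All three properties hold, so this is a valid tree decomposition of width max|bag| − 1 = 3, and hence tw(G) ≤ 3.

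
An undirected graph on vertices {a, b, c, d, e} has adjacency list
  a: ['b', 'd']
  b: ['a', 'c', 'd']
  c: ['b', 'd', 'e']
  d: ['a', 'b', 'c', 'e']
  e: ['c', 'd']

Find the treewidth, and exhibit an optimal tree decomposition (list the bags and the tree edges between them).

Each bag holds 3 vertices, so the decomposition has width 2, which upper-bounds the treewidth. Conversely, {c, d, e} is a clique of size 3, and the vertices of any clique must share a bag in every tree decomposition; so some bag has ≥ 3 vertices and tw(G) ≥ 2. Therefore the treewidth is 2.

Treewidth 2.
One such decomposition:
Bags: B1 = {b, c, d}  B2 = {c, d, e}  B3 = {a, b, d}
Tree: B1–B2, B1–B3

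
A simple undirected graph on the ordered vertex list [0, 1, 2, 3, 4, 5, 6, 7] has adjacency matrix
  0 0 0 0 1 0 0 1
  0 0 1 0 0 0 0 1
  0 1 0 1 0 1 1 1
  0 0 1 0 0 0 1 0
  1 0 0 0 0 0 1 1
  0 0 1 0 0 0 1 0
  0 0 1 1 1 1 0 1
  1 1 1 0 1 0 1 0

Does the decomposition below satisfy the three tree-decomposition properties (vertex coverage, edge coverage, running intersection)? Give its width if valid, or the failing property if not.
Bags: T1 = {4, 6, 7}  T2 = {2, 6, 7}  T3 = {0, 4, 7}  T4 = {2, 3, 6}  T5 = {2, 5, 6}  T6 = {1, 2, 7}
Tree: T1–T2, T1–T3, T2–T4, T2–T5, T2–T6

Yes; width 2.

Checking the three conditions: (i) the bags cover all of {0, 1, 2, 3, 4, 5, 6, 7}; (ii) for each edge, some bag contains both endpoints; (iii) the bags containing any fixed vertex form a subtree. All hold, so the decomposition is valid with width 3 − 1 = 2.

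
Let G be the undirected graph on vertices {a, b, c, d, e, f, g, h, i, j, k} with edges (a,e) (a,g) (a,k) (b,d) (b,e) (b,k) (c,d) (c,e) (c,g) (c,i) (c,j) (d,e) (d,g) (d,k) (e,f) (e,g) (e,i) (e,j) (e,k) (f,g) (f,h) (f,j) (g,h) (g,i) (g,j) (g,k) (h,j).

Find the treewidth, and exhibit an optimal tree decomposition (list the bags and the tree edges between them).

Treewidth 3.
One such decomposition:
Bags: B1 = {c, e, g, i}  B2 = {c, e, g, j}  B3 = {e, f, g, j}  B4 = {c, d, e, g}  B5 = {f, g, h, j}  B6 = {d, e, g, k}  B7 = {b, d, e, k}  B8 = {a, e, g, k}
Tree: B1–B2, B2–B3, B1–B4, B3–B5, B4–B6, B6–B7, B6–B8

Every bag has size at most 4, so the width is 4 − 1 = 3 and tw(G) ≤ 3. For the lower bound, the 4 vertices {a, e, g, k} are pairwise adjacent, and any tree decomposition puts a clique entirely inside one bag — forcing width ≥ 3. Therefore the treewidth is 3.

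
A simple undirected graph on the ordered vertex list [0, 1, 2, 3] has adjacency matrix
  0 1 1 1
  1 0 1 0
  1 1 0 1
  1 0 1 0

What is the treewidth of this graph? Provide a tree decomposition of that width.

Treewidth 2.
Bags: B1 = {0, 2, 3}  B2 = {0, 1, 2}
Tree: B1–B2

Each bag holds 3 vertices, so the decomposition has width 2, which upper-bounds the treewidth. For the lower bound, the 3 vertices {0, 1, 2} are pairwise adjacent, and any tree decomposition puts a clique entirely inside one bag — forcing width ≥ 2. Therefore the treewidth is 2.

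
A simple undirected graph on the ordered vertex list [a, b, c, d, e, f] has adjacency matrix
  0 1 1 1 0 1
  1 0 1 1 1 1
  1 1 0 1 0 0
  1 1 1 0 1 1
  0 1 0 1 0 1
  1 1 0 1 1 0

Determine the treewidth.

3

A width-3 tree decomposition is:
Bags: B1 = {a, b, d, f}  B2 = {b, d, e, f}  B3 = {a, b, c, d}
Tree: B1–B2, B1–B3
The largest bag has 4 vertices, giving width 3; this decomposition certifies tw(G) ≤ 3. On the other hand G contains the 4-clique {b, d, e, f}. A clique must lie in a single bag of any decomposition, so no decomposition can have width below 3. Combining the bounds, tw(G) = 3.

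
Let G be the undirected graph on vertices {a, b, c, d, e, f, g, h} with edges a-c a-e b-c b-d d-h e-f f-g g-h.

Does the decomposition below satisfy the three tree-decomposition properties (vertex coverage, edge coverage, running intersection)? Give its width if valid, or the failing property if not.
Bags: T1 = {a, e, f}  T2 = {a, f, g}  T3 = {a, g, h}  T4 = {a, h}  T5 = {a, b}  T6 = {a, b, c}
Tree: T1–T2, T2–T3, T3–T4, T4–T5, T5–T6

No — vertex d appears in no bag.

A tree decomposition must satisfy three properties: every vertex lies in some bag; for every edge, both endpoints lie together in some bag; and for every vertex, the bags containing it form a connected subtree. Here vertex d appears in no bag, so the decomposition is invalid.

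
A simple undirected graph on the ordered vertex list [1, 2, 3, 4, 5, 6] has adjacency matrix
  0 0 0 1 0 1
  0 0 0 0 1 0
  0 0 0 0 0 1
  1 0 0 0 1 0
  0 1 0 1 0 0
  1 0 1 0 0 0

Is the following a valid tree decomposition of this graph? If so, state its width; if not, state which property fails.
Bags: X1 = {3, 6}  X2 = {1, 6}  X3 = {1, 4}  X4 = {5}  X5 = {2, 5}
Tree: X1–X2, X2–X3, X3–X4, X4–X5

A tree decomposition must satisfy three properties: every vertex lies in some bag; for every edge, both endpoints lie together in some bag; and for every vertex, the bags containing it form a connected subtree. Here edge (4,5) lies in no bag, so the decomposition is invalid.

No — edge (4,5) lies in no bag.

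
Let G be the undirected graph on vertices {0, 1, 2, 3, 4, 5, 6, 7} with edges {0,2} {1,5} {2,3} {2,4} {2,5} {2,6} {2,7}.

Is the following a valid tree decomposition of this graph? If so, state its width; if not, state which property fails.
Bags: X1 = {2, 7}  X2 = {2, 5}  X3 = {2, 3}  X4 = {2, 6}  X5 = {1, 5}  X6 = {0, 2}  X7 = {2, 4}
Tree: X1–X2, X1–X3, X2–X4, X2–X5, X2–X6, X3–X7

Yes; width 1.

Checking the three conditions: (i) the bags cover all of {0, 1, 2, 3, 4, 5, 6, 7}; (ii) for each edge, some bag contains both endpoints; (iii) the bags containing any fixed vertex form a subtree. All hold, so the decomposition is valid with width 2 − 1 = 1.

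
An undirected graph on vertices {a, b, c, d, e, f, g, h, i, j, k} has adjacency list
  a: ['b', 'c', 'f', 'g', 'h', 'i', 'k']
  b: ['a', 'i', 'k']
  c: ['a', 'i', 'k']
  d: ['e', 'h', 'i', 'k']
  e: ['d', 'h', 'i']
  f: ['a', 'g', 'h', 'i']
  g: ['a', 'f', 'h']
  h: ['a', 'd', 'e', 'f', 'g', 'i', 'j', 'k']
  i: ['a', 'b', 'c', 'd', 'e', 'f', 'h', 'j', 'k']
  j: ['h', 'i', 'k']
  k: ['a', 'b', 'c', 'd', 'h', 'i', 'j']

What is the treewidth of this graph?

A width-3 tree decomposition is:
Bags: B1 = {a, h, i, k}  B2 = {d, h, i, k}  B3 = {a, c, i, k}  B4 = {a, f, h, i}  B5 = {d, e, h, i}  B6 = {a, b, i, k}  B7 = {h, i, j, k}  B8 = {a, f, g, h}
Tree: B1–B2, B1–B3, B1–B4, B2–B5, B3–B6, B2–B7, B4–B8
Every bag has size at most 4, so the width is 4 − 1 = 3 and tw(G) ≤ 3. On the other hand G contains the 4-clique {a, f, g, h}. A clique must lie in a single bag of any decomposition, so no decomposition can have width below 3. Hence tw(G) = 3 exactly.

3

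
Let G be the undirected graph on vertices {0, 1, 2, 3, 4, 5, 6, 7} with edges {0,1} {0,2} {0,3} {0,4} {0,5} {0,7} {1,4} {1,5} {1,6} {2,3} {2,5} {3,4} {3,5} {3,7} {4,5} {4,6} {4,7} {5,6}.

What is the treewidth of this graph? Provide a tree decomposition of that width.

Each bag holds 4 vertices, so the decomposition has width 3, which upper-bounds the treewidth. For the lower bound, the 4 vertices {0, 1, 4, 5} are pairwise adjacent, and any tree decomposition puts a clique entirely inside one bag — forcing width ≥ 3. The upper and lower bounds meet at 3, so that is the treewidth.

Treewidth 3.
One optimal decomposition is:
Bags: B1 = {0, 3, 4, 5}  B2 = {0, 1, 4, 5}  B3 = {0, 3, 4, 7}  B4 = {1, 4, 5, 6}  B5 = {0, 2, 3, 5}
Tree: B1–B2, B1–B3, B2–B4, B1–B5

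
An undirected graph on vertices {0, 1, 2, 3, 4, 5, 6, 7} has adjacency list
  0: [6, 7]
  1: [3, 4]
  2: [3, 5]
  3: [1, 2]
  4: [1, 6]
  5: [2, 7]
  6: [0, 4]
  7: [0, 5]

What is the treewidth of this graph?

A width-2 tree decomposition is:
Bags: B1 = {1, 3, 4}  B2 = {3, 4, 6}  B3 = {0, 3, 6}  B4 = {0, 3, 7}  B5 = {3, 5, 7}  B6 = {2, 3, 5}
Tree: B1–B2, B2–B3, B3–B4, B4–B5, B5–B6
The largest bag has 3 vertices, giving width 2; this decomposition certifies tw(G) ≤ 2. For the lower bound, G contains the cycle 3–1–4–6–0–7–5–2–3, so G is not a forest; only forests have treewidth ≤ 1, hence tw(G) ≥ 2. Therefore the treewidth is 2.

2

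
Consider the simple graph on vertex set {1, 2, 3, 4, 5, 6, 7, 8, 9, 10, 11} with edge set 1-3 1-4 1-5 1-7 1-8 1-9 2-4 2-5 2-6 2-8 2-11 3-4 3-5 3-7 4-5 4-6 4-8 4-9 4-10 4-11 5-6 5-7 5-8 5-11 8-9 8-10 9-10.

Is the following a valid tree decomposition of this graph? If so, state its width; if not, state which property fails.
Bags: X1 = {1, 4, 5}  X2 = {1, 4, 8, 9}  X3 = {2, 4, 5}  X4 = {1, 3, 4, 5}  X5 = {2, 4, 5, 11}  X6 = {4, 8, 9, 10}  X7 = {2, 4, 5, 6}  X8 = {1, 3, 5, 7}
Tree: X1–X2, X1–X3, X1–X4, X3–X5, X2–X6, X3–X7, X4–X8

A tree decomposition must satisfy three properties: every vertex lies in some bag; for every edge, both endpoints lie together in some bag; and for every vertex, the bags containing it form a connected subtree. Here edge (8,5) lies in no bag, so the decomposition is invalid.

No — edge (8,5) lies in no bag.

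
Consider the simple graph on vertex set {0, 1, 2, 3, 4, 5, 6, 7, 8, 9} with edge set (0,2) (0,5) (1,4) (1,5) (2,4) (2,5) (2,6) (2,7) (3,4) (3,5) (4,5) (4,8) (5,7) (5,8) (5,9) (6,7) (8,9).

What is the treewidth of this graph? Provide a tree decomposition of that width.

Treewidth 2.
One optimal decomposition is:
Bags: B1 = {4, 5, 8}  B2 = {3, 4, 5}  B3 = {2, 4, 5}  B4 = {0, 2, 5}  B5 = {5, 8, 9}  B6 = {2, 5, 7}  B7 = {2, 6, 7}  B8 = {1, 4, 5}
Tree: B1–B2, B1–B3, B3–B4, B1–B5, B3–B6, B6–B7, B2–B8

Each bag holds 3 vertices, so the decomposition has width 2, which upper-bounds the treewidth. For the lower bound, the 3 vertices {0, 2, 5} are pairwise adjacent, and any tree decomposition puts a clique entirely inside one bag — forcing width ≥ 2. Combining the bounds, tw(G) = 2.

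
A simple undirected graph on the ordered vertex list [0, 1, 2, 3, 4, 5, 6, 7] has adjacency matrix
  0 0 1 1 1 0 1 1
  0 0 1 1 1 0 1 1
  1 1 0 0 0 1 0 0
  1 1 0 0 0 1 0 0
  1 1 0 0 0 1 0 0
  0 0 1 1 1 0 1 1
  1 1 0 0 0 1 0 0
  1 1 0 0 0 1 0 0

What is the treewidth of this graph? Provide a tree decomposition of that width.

Treewidth 3.
One optimal decomposition is:
Bags: B1 = {0, 1, 4, 5}  B2 = {0, 1, 5, 7}  B3 = {0, 1, 2, 5}  B4 = {0, 1, 3, 5}  B5 = {0, 1, 5, 6}
Tree: B1–B2, B2–B3, B3–B4, B4–B5

Each bag holds 4 vertices, so the decomposition has width 3, which upper-bounds the treewidth. For the lower bound: the 4 vertex sets {0,4}, {1,7}, {5}, {2} are disjoint, each induces a connected subgraph, and every pair is joined by at least one edge of G. Contracting each set to a single vertex therefore yields K_{4} as a minor, and since treewidth is minor-monotone, tw(G) ≥ tw(K_{4}) = 3. Combining the bounds, tw(G) = 3.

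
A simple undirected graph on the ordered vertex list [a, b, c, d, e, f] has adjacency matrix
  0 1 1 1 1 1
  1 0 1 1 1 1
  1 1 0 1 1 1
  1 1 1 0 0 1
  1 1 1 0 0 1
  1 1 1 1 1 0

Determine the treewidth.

A width-4 tree decomposition is:
Bags: B1 = {a, b, c, e, f}  B2 = {a, b, c, d, f}
Tree: B1–B2
Each bag holds 5 vertices, so the decomposition has width 4, which upper-bounds the treewidth. For the lower bound, the 5 vertices {a, b, c, d, f} are pairwise adjacent, and any tree decomposition puts a clique entirely inside one bag — forcing width ≥ 4. Therefore the treewidth is 4.

4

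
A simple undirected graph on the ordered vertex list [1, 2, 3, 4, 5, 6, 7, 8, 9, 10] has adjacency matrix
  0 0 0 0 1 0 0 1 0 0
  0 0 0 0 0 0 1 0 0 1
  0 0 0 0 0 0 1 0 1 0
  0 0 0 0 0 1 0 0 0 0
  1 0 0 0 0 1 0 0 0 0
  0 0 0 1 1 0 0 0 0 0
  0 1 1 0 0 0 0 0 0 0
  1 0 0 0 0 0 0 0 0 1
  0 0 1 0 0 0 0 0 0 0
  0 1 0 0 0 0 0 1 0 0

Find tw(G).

A width-1 tree decomposition is:
Bags: B1 = {4, 6}  B2 = {5, 6}  B3 = {1, 5}  B4 = {1, 8}  B5 = {8, 10}  B6 = {2, 10}  B7 = {2, 7}  B8 = {3, 7}  B9 = {3, 9}
Tree: B1–B2, B2–B3, B3–B4, B4–B5, B5–B6, B6–B7, B7–B8, B8–B9
The largest bag has 2 vertices, giving width 1; this decomposition certifies tw(G) ≤ 1. Since G has at least one edge (e.g. 4–6), it is not an edgeless graph, so tw(G) ≥ 1. The upper and lower bounds meet at 1, so that is the treewidth.

1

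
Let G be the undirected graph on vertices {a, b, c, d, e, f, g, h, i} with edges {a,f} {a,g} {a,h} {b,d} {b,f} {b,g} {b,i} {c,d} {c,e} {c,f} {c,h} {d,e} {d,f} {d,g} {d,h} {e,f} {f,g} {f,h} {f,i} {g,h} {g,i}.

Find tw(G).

3

A width-3 tree decomposition is:
Bags: B1 = {d, f, g, h}  B2 = {b, d, f, g}  B3 = {b, f, g, i}  B4 = {c, d, f, h}  B5 = {c, d, e, f}  B6 = {a, f, g, h}
Tree: B1–B2, B2–B3, B1–B4, B4–B5, B1–B6
The largest bag has 4 vertices, giving width 3; this decomposition certifies tw(G) ≤ 3. For the lower bound, the 4 vertices {d, f, g, h} are pairwise adjacent, and any tree decomposition puts a clique entirely inside one bag — forcing width ≥ 3. Combining the bounds, tw(G) = 3.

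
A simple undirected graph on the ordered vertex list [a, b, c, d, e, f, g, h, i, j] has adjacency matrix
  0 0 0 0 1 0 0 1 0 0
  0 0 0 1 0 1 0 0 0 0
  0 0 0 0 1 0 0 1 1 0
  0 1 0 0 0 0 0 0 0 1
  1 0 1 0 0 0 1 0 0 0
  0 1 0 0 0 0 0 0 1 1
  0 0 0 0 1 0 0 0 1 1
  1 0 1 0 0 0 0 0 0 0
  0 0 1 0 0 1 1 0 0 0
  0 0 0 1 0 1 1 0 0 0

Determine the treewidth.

A width-2 tree decomposition is:
Bags: B1 = {a, e, h}  B2 = {c, e, h}  B3 = {c, e, g}  B4 = {c, g, i}  B5 = {g, i, j}  B6 = {f, i, j}  B7 = {d, f, j}  B8 = {b, d, f}
Tree: B1–B2, B2–B3, B3–B4, B4–B5, B5–B6, B6–B7, B7–B8
Each bag holds 3 vertices, so the decomposition has width 2, which upper-bounds the treewidth. Since a–h–c–e–a is a cycle in G, G is not acyclic. Forests are exactly the graphs of treewidth ≤ 1, so tw(G) ≥ 2. Hence tw(G) = 2 exactly.

2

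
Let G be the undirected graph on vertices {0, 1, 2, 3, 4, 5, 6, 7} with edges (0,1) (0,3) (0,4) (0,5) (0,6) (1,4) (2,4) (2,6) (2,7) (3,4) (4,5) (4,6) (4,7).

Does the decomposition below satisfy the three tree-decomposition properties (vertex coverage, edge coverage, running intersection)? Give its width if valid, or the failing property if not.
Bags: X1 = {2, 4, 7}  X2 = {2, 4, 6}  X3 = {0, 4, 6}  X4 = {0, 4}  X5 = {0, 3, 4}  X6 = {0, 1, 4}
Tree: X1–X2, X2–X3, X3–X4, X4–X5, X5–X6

No — vertex 5 appears in no bag.

A tree decomposition must satisfy three properties: every vertex lies in some bag; for every edge, both endpoints lie together in some bag; and for every vertex, the bags containing it form a connected subtree. Here vertex 5 appears in no bag, so the decomposition is invalid.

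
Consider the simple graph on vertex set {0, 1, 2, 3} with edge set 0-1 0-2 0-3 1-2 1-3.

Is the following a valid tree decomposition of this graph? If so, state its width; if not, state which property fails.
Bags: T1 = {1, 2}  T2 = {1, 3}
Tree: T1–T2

A tree decomposition must satisfy three properties: every vertex lies in some bag; for every edge, both endpoints lie together in some bag; and for every vertex, the bags containing it form a connected subtree. Here vertex 0 appears in no bag, so the decomposition is invalid.

No — vertex 0 appears in no bag.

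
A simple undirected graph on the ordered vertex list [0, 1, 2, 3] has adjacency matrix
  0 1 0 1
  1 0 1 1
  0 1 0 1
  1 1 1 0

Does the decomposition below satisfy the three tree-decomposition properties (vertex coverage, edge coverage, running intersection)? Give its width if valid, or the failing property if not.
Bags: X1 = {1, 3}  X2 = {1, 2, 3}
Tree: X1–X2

A tree decomposition must satisfy three properties: every vertex lies in some bag; for every edge, both endpoints lie together in some bag; and for every vertex, the bags containing it form a connected subtree. Here vertex 0 appears in no bag, so the decomposition is invalid.

No — vertex 0 appears in no bag.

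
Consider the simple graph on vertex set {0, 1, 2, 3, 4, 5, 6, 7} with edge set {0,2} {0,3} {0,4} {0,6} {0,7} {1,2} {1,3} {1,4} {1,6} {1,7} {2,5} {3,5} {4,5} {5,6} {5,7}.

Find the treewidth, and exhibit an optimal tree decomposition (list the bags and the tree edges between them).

Treewidth 3.
Bags: B1 = {0, 1, 2, 5}  B2 = {0, 1, 5, 6}  B3 = {0, 1, 5, 7}  B4 = {0, 1, 4, 5}  B5 = {0, 1, 3, 5}
Tree: B1–B2, B2–B3, B3–B4, B4–B5

The largest bag has 4 vertices, giving width 3; this decomposition certifies tw(G) ≤ 3. For the lower bound: the 4 vertex sets {2,5}, {1,6}, {0}, {7} are disjoint, each induces a connected subgraph, and every pair is joined by at least one edge of G. Contracting each set to a single vertex therefore yields K_{4} as a minor, and since treewidth is minor-monotone, tw(G) ≥ tw(K_{4}) = 3. Therefore the treewidth is 3.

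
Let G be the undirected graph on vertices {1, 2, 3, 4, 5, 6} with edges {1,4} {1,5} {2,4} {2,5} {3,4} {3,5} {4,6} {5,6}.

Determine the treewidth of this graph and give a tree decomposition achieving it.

Treewidth 2.
One optimal decomposition is:
Bags: B1 = {2, 4, 5}  B2 = {4, 5, 6}  B3 = {3, 4, 5}  B4 = {1, 4, 5}
Tree: B1–B2, B2–B3, B3–B4

Each bag holds 3 vertices, so the decomposition has width 2, which upper-bounds the treewidth. For the lower bound, G contains the cycle 5–2–4–6–5, so G is not a forest; only forests have treewidth ≤ 1, hence tw(G) ≥ 2. Combining the bounds, tw(G) = 2.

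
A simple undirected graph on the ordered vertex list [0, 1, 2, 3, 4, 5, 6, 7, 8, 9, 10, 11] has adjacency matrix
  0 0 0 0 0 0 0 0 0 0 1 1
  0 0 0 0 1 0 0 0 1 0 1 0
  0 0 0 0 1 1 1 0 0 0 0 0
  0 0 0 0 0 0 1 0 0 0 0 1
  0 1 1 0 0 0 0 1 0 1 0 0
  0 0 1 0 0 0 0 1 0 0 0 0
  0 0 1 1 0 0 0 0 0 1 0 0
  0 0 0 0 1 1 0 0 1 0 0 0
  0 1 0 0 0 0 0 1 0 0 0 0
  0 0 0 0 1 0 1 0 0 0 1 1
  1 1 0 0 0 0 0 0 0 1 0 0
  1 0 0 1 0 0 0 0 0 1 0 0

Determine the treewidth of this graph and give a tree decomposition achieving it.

Treewidth 3.
One such decomposition:
Bags: B1 = {1, 5, 7, 8}  B2 = {1, 4, 5, 7}  B3 = {1, 2, 4, 5}  B4 = {1, 2, 4, 10}  B5 = {2, 4, 9, 10}  B6 = {2, 6, 9, 10}  B7 = {0, 6, 9, 10}  B8 = {0, 6, 9, 11}  B9 = {0, 3, 6, 11}
Tree: B1–B2, B2–B3, B3–B4, B4–B5, B5–B6, B6–B7, B7–B8, B8–B9

Each bag holds 4 vertices, so the decomposition has width 3, which upper-bounds the treewidth. For the lower bound: the 4 vertex sets {5,7,8}, {1}, {4}, {2,6,9,10} are disjoint, each induces a connected subgraph, and every pair is joined by at least one edge of G. Contracting each set to a single vertex therefore yields K_{4} as a minor, and since treewidth is minor-monotone, tw(G) ≥ tw(K_{4}) = 3. The upper and lower bounds meet at 3, so that is the treewidth.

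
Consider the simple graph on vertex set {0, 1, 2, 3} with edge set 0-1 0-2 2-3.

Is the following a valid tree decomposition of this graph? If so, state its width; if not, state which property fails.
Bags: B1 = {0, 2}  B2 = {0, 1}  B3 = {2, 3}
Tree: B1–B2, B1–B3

Yes; width 1.

Checking the three conditions: (i) the bags cover all of {0, 1, 2, 3}; (ii) for each edge, some bag contains both endpoints; (iii) the bags containing any fixed vertex form a subtree. All hold, so the decomposition is valid with width 2 − 1 = 1.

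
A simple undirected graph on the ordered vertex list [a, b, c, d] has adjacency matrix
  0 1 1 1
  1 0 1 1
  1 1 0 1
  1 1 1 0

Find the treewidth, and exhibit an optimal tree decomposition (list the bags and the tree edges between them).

With just one bag of size 4, the width is 4 − 1 = 3, so tw(G) ≤ 3. For the lower bound, the 4 vertices {a, b, c, d} are pairwise adjacent, and any tree decomposition puts a clique entirely inside one bag — forcing width ≥ 3. Combining the bounds, tw(G) = 3.

Treewidth 3.
One such decomposition:
Bags: B1 = {a, b, c, d}
Tree: (single bag)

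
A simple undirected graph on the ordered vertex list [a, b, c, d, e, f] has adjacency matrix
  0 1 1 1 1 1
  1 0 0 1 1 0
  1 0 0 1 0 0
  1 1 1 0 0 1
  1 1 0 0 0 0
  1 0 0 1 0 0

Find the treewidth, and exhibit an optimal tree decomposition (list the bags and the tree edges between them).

Treewidth 2.
One such decomposition:
Bags: B1 = {a, d, f}  B2 = {a, b, d}  B3 = {a, c, d}  B4 = {a, b, e}
Tree: B1–B2, B2–B3, B2–B4

The largest bag has 3 vertices, giving width 2; this decomposition certifies tw(G) ≤ 2. For the lower bound, the 3 vertices {a, c, d} are pairwise adjacent, and any tree decomposition puts a clique entirely inside one bag — forcing width ≥ 2. Combining the bounds, tw(G) = 2.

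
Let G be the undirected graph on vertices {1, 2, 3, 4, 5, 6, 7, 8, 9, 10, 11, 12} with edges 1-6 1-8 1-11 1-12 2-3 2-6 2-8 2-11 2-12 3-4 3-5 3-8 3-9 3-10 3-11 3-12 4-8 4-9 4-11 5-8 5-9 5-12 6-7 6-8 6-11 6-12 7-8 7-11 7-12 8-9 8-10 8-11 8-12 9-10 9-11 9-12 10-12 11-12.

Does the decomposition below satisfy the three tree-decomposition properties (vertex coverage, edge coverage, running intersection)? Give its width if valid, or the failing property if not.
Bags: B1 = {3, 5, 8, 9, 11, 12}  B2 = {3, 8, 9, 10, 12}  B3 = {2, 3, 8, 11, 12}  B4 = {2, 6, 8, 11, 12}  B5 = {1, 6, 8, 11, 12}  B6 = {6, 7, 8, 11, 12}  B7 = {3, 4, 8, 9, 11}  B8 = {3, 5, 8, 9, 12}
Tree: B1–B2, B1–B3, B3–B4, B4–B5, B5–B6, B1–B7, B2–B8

A tree decomposition must satisfy three properties: every vertex lies in some bag; for every edge, both endpoints lie together in some bag; and for every vertex, the bags containing it form a connected subtree. Here bags containing vertex 5 are not connected in the tree, so the decomposition is invalid.

No — bags containing vertex 5 are not connected in the tree.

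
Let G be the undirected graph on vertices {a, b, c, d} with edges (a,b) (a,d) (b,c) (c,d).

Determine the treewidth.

2

A width-2 tree decomposition is:
Bags: B1 = {a, c, d}  B2 = {a, b, c}
Tree: B1–B2
Each bag holds 3 vertices, so the decomposition has width 2, which upper-bounds the treewidth. Since a–d–c–b–a is a cycle in G, G is not acyclic. Forests are exactly the graphs of treewidth ≤ 1, so tw(G) ≥ 2. Hence tw(G) = 2 exactly.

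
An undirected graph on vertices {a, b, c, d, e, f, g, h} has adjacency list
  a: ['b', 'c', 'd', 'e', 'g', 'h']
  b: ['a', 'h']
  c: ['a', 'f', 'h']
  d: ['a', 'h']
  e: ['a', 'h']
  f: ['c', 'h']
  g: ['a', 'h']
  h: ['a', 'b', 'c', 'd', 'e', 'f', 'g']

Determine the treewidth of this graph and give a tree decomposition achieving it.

Treewidth 2.
Bags: B1 = {a, b, h}  B2 = {a, e, h}  B3 = {a, d, h}  B4 = {a, c, h}  B5 = {a, g, h}  B6 = {c, f, h}
Tree: B1–B2, B2–B3, B1–B4, B3–B5, B4–B6

Each bag holds 3 vertices, so the decomposition has width 2, which upper-bounds the treewidth. For the lower bound, the 3 vertices {a, d, h} are pairwise adjacent, and any tree decomposition puts a clique entirely inside one bag — forcing width ≥ 2. Combining the bounds, tw(G) = 2.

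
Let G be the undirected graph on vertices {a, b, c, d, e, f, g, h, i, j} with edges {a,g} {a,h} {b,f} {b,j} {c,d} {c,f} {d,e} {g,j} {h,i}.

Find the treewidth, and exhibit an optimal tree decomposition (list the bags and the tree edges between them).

Each bag holds 2 vertices, so the decomposition has width 1, which upper-bounds the treewidth. G has an edge, so its treewidth is at least 1. The upper and lower bounds meet at 1, so that is the treewidth.

Treewidth 1.
One such decomposition:
Bags: B1 = {d, e}  B2 = {c, d}  B3 = {c, f}  B4 = {b, f}  B5 = {b, j}  B6 = {g, j}  B7 = {a, g}  B8 = {a, h}  B9 = {h, i}
Tree: B1–B2, B2–B3, B3–B4, B4–B5, B5–B6, B6–B7, B7–B8, B8–B9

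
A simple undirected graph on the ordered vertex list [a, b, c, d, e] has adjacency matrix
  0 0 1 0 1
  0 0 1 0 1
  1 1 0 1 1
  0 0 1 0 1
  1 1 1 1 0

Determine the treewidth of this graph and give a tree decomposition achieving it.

The largest bag has 3 vertices, giving width 2; this decomposition certifies tw(G) ≤ 2. Conversely, {c, d, e} is a clique of size 3, and the vertices of any clique must share a bag in every tree decomposition; so some bag has ≥ 3 vertices and tw(G) ≥ 2. Therefore the treewidth is 2.

Treewidth 2.
One such decomposition:
Bags: B1 = {c, d, e}  B2 = {a, c, e}  B3 = {b, c, e}
Tree: B1–B2, B1–B3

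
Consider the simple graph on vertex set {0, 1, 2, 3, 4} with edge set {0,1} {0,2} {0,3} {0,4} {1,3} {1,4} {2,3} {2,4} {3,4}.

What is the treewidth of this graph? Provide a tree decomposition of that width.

Treewidth 3.
Bags: B1 = {0, 1, 3, 4}  B2 = {0, 2, 3, 4}
Tree: B1–B2

Every bag has size at most 4, so the width is 4 − 1 = 3 and tw(G) ≤ 3. Conversely, {0, 1, 3, 4} is a clique of size 4, and the vertices of any clique must share a bag in every tree decomposition; so some bag has ≥ 4 vertices and tw(G) ≥ 3. Combining the bounds, tw(G) = 3.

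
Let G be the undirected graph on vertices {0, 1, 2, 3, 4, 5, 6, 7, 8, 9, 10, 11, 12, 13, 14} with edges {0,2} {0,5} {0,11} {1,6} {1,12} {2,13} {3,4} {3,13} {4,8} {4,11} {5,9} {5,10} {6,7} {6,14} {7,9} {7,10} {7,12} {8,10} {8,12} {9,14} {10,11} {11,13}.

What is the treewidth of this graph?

A width-3 tree decomposition is:
Bags: B1 = {2, 3, 4, 13}  B2 = {2, 4, 11, 13}  B3 = {0, 2, 4, 11}  B4 = {0, 4, 8, 11}  B5 = {0, 8, 10, 11}  B6 = {0, 5, 8, 10}  B7 = {5, 8, 10, 12}  B8 = {5, 7, 10, 12}  B9 = {5, 7, 9, 12}  B10 = {1, 7, 9, 12}  B11 = {1, 6, 7, 9}  B12 = {1, 6, 9, 14}
Tree: B1–B2, B2–B3, B3–B4, B4–B5, B5–B6, B6–B7, B7–B8, B8–B9, B9–B10, B10–B11, B11–B12
Every bag has size at most 4, so the width is 4 − 1 = 3 and tw(G) ≤ 3. For the lower bound: the 4 vertex sets {2,3,13}, {4}, {11}, {0,5,8,10} are disjoint, each induces a connected subgraph, and every pair is joined by at least one edge of G. Contracting each set to a single vertex therefore yields K_{4} as a minor, and since treewidth is minor-monotone, tw(G) ≥ tw(K_{4}) = 3. The upper and lower bounds meet at 3, so that is the treewidth.

3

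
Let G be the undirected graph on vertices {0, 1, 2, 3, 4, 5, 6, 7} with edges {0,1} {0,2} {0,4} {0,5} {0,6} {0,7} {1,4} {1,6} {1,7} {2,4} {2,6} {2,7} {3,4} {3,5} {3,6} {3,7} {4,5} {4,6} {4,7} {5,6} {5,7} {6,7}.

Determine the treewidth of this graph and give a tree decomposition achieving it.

The largest bag has 5 vertices, giving width 4; this decomposition certifies tw(G) ≤ 4. Conversely, {0, 1, 4, 6, 7} is a clique of size 5, and the vertices of any clique must share a bag in every tree decomposition; so some bag has ≥ 5 vertices and tw(G) ≥ 4. The upper and lower bounds meet at 4, so that is the treewidth.

Treewidth 4.
One optimal decomposition is:
Bags: B1 = {3, 4, 5, 6, 7}  B2 = {0, 4, 5, 6, 7}  B3 = {0, 2, 4, 6, 7}  B4 = {0, 1, 4, 6, 7}
Tree: B1–B2, B2–B3, B2–B4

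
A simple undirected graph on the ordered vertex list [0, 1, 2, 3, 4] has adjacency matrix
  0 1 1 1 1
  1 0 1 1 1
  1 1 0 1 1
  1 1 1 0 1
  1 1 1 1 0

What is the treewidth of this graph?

4

A width-4 tree decomposition is:
Bags: B1 = {0, 1, 2, 3, 4}
Tree: (single bag)
With just one bag of size 5, the width is 5 − 1 = 4, so tw(G) ≤ 4. Conversely, {0, 1, 2, 3, 4} is a clique of size 5, and the vertices of any clique must share a bag in every tree decomposition; so some bag has ≥ 5 vertices and tw(G) ≥ 4. Combining the bounds, tw(G) = 4.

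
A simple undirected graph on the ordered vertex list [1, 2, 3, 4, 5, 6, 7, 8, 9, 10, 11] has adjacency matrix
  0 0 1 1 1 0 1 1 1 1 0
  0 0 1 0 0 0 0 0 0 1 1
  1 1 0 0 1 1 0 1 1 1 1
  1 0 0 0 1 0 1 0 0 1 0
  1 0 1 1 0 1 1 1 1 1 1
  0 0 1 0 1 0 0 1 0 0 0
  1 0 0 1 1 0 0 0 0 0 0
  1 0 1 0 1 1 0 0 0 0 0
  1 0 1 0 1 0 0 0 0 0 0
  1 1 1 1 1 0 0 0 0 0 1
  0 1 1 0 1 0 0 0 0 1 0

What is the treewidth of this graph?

3

A width-3 tree decomposition is:
Bags: B1 = {1, 3, 5, 10}  B2 = {3, 5, 10, 11}  B3 = {2, 3, 10, 11}  B4 = {1, 4, 5, 10}  B5 = {1, 3, 5, 8}  B6 = {1, 3, 5, 9}  B7 = {3, 5, 6, 8}  B8 = {1, 4, 5, 7}
Tree: B1–B2, B2–B3, B1–B4, B1–B5, B5–B6, B5–B7, B4–B8
Every bag has size at most 4, so the width is 4 − 1 = 3 and tw(G) ≤ 3. For the lower bound, the 4 vertices {2, 3, 10, 11} are pairwise adjacent, and any tree decomposition puts a clique entirely inside one bag — forcing width ≥ 3. Combining the bounds, tw(G) = 3.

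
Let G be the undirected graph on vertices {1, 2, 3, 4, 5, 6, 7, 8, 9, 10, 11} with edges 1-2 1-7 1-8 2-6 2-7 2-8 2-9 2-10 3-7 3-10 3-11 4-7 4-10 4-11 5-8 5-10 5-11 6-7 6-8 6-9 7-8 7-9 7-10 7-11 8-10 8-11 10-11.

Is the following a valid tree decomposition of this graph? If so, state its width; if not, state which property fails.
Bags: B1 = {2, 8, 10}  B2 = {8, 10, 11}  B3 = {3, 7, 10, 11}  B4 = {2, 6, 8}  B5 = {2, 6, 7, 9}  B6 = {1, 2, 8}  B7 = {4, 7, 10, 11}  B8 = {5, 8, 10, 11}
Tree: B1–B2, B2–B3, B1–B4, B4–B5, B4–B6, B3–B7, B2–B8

No — edge (7,8) lies in no bag.

A tree decomposition must satisfy three properties: every vertex lies in some bag; for every edge, both endpoints lie together in some bag; and for every vertex, the bags containing it form a connected subtree. Here edge (7,8) lies in no bag, so the decomposition is invalid.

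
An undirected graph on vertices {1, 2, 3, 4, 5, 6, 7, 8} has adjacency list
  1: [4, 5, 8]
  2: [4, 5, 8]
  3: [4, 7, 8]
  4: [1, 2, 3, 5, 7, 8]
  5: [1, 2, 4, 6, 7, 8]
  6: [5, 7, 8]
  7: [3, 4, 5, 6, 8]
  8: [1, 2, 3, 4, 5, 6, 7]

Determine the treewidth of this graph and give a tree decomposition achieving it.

Each bag holds 4 vertices, so the decomposition has width 3, which upper-bounds the treewidth. On the other hand G contains the 4-clique {3, 4, 7, 8}. A clique must lie in a single bag of any decomposition, so no decomposition can have width below 3. Hence tw(G) = 3 exactly.

Treewidth 3.
One such decomposition:
Bags: B1 = {1, 4, 5, 8}  B2 = {4, 5, 7, 8}  B3 = {5, 6, 7, 8}  B4 = {2, 4, 5, 8}  B5 = {3, 4, 7, 8}
Tree: B1–B2, B2–B3, B1–B4, B2–B5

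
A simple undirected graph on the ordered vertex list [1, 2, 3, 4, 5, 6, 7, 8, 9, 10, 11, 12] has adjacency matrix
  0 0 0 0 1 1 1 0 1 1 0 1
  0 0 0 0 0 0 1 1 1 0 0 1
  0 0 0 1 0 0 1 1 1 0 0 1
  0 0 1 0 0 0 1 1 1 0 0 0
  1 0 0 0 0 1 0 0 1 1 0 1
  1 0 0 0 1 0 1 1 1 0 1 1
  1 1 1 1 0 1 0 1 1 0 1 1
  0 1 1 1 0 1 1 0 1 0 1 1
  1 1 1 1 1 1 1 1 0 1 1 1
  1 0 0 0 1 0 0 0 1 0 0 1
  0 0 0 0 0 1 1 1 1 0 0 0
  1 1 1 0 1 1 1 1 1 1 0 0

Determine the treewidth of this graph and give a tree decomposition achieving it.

Each bag holds 5 vertices, so the decomposition has width 4, which upper-bounds the treewidth. Conversely, {1, 5, 9, 10, 12} is a clique of size 5, and the vertices of any clique must share a bag in every tree decomposition; so some bag has ≥ 5 vertices and tw(G) ≥ 4. Hence tw(G) = 4 exactly.

Treewidth 4.
One optimal decomposition is:
Bags: B1 = {1, 6, 7, 9, 12}  B2 = {1, 5, 6, 9, 12}  B3 = {6, 7, 8, 9, 12}  B4 = {1, 5, 9, 10, 12}  B5 = {3, 7, 8, 9, 12}  B6 = {2, 7, 8, 9, 12}  B7 = {6, 7, 8, 9, 11}  B8 = {3, 4, 7, 8, 9}
Tree: B1–B2, B1–B3, B2–B4, B3–B5, B5–B6, B3–B7, B5–B8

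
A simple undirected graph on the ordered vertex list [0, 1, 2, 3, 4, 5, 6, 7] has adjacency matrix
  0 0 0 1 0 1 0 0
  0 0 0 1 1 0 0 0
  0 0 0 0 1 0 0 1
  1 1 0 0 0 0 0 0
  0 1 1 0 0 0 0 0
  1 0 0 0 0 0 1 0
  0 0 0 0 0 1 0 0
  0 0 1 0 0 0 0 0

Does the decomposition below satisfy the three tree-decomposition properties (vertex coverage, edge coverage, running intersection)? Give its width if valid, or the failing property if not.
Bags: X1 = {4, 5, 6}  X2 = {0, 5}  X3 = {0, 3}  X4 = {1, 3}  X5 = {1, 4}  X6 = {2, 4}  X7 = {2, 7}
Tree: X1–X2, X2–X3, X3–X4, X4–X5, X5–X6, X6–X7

No — bags containing vertex 4 are not connected in the tree.

A tree decomposition must satisfy three properties: every vertex lies in some bag; for every edge, both endpoints lie together in some bag; and for every vertex, the bags containing it form a connected subtree. Here bags containing vertex 4 are not connected in the tree, so the decomposition is invalid.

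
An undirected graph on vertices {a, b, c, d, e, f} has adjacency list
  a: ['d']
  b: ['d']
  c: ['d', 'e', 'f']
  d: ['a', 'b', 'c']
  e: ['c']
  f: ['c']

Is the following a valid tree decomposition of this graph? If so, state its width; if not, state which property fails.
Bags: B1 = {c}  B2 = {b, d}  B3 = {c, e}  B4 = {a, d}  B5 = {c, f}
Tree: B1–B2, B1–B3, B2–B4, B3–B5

A tree decomposition must satisfy three properties: every vertex lies in some bag; for every edge, both endpoints lie together in some bag; and for every vertex, the bags containing it form a connected subtree. Here edge (d,c) lies in no bag, so the decomposition is invalid.

No — edge (d,c) lies in no bag.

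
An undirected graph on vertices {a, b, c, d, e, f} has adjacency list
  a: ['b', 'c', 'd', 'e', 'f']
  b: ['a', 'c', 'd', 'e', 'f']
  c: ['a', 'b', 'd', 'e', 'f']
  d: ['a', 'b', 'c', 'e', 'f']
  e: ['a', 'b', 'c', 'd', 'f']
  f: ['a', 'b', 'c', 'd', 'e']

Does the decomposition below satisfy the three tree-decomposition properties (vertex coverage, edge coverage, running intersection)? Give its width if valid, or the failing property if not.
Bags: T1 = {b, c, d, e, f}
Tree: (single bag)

A tree decomposition must satisfy three properties: every vertex lies in some bag; for every edge, both endpoints lie together in some bag; and for every vertex, the bags containing it form a connected subtree. Here vertex a appears in no bag, so the decomposition is invalid.

No — vertex a appears in no bag.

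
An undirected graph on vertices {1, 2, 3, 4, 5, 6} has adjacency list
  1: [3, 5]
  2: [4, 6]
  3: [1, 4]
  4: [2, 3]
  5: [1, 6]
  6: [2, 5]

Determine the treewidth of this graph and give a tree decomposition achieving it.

Each bag holds 3 vertices, so the decomposition has width 2, which upper-bounds the treewidth. The edges 2–6–5–1–3–4–2 form a cycle, so G is not a tree and its treewidth is at least 2. Therefore the treewidth is 2.

Treewidth 2.
One such decomposition:
Bags: B1 = {2, 5, 6}  B2 = {1, 2, 5}  B3 = {1, 2, 3}  B4 = {2, 3, 4}
Tree: B1–B2, B2–B3, B3–B4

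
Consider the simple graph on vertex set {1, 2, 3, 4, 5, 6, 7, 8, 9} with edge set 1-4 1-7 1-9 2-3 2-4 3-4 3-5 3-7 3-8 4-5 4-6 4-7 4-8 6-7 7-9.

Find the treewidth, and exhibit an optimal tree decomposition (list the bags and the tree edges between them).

Treewidth 2.
One optimal decomposition is:
Bags: B1 = {3, 4, 7}  B2 = {3, 4, 8}  B3 = {3, 4, 5}  B4 = {4, 6, 7}  B5 = {2, 3, 4}  B6 = {1, 4, 7}  B7 = {1, 7, 9}
Tree: B1–B2, B1–B3, B1–B4, B1–B5, B1–B6, B6–B7

The largest bag has 3 vertices, giving width 2; this decomposition certifies tw(G) ≤ 2. Conversely, {1, 7, 9} is a clique of size 3, and the vertices of any clique must share a bag in every tree decomposition; so some bag has ≥ 3 vertices and tw(G) ≥ 2. Therefore the treewidth is 2.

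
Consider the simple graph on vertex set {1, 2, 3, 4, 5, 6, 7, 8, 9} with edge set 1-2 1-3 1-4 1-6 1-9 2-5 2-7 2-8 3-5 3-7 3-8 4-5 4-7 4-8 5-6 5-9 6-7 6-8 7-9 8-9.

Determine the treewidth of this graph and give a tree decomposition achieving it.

Treewidth 4.
One such decomposition:
Bags: B1 = {1, 2, 5, 7, 8}  B2 = {1, 3, 5, 7, 8}  B3 = {1, 5, 7, 8, 9}  B4 = {1, 5, 6, 7, 8}  B5 = {1, 4, 5, 7, 8}
Tree: B1–B2, B2–B3, B3–B4, B4–B5

Each bag holds 5 vertices, so the decomposition has width 4, which upper-bounds the treewidth. For the lower bound: the 5 vertex sets {1,2}, {3,7}, {5,9}, {8}, {6} are disjoint, each induces a connected subgraph, and every pair is joined by at least one edge of G. Contracting each set to a single vertex therefore yields K_{5} as a minor, and since treewidth is minor-monotone, tw(G) ≥ tw(K_{5}) = 4. Therefore the treewidth is 4.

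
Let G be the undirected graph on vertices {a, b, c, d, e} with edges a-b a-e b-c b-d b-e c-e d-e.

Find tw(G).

A width-2 tree decomposition is:
Bags: B1 = {b, d, e}  B2 = {b, c, e}  B3 = {a, b, e}
Tree: B1–B2, B1–B3
Each bag holds 3 vertices, so the decomposition has width 2, which upper-bounds the treewidth. For the lower bound, the 3 vertices {b, d, e} are pairwise adjacent, and any tree decomposition puts a clique entirely inside one bag — forcing width ≥ 2. Therefore the treewidth is 2.

2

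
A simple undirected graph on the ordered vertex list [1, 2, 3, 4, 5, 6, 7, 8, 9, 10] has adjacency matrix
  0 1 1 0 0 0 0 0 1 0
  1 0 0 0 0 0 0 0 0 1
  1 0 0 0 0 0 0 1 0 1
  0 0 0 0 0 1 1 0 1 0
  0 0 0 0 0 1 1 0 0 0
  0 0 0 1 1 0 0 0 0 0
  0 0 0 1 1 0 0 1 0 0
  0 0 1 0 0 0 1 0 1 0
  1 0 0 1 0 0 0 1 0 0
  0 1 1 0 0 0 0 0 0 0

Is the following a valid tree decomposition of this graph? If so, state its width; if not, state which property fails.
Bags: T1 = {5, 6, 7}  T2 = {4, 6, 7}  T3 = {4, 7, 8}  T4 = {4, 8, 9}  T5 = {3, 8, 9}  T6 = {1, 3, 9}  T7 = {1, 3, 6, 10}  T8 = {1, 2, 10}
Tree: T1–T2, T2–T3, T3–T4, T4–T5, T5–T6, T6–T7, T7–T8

A tree decomposition must satisfy three properties: every vertex lies in some bag; for every edge, both endpoints lie together in some bag; and for every vertex, the bags containing it form a connected subtree. Here bags containing vertex 6 are not connected in the tree, so the decomposition is invalid.

No — bags containing vertex 6 are not connected in the tree.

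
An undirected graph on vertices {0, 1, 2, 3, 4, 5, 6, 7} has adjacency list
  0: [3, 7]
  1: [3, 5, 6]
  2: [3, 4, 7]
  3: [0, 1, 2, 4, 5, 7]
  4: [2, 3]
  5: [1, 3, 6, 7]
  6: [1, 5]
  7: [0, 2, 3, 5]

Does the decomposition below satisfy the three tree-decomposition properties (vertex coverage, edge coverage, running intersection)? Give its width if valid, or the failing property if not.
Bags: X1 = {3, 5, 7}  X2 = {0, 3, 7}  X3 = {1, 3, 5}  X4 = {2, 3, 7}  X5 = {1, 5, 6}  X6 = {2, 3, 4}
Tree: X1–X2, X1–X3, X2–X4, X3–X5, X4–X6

Vertex coverage: the bags together contain {0, 1, 2, 3, 4, 5, 6, 7}, the full vertex set. Edge coverage: each edge of G has both endpoints in at least one bag. Running intersection: for every vertex, the bags containing it form a connected subtree. All three properties hold, so this is a valid tree decomposition of width max|bag| − 1 = 2, and hence tw(G) ≤ 2.

Yes; width 2.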